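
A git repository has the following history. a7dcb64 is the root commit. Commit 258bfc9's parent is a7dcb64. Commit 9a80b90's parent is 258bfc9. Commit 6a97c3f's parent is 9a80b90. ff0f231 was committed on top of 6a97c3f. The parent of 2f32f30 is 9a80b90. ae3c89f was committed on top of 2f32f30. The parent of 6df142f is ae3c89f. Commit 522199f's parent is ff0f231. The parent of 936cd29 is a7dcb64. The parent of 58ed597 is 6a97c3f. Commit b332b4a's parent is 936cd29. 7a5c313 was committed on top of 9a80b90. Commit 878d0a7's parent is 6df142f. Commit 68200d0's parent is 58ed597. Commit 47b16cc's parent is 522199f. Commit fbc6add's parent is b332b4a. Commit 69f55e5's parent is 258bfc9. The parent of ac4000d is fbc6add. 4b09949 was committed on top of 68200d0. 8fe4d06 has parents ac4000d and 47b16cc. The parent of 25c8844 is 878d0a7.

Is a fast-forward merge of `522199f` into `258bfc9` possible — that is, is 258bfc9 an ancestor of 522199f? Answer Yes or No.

A fast-forward from 258bfc9 to 522199f is possible iff 258bfc9 is an ancestor of 522199f.
Ancestors of 522199f: {258bfc9, 522199f, 6a97c3f, 9a80b90, a7dcb64, ff0f231}.
258bfc9 is among them, so fast-forward is possible.

Yes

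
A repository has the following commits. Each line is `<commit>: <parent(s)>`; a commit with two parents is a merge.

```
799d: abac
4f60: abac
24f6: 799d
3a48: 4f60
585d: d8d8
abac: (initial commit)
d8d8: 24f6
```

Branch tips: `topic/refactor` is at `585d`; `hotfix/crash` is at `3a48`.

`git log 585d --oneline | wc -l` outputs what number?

Walking parent pointers from 585d: reachable set = {24f6, 585d, 799d, abac, d8d8}.
That is 5 commits.

5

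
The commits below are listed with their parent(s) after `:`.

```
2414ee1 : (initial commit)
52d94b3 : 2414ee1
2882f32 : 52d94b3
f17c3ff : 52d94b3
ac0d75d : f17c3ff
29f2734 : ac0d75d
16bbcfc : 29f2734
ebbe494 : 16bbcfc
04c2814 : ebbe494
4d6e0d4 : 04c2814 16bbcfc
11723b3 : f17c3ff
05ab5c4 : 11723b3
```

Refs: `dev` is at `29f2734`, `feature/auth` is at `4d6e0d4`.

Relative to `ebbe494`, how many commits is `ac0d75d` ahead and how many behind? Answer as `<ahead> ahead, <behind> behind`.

0 ahead, 3 behind

Reachable from ac0d75d: {2414ee1, 52d94b3, ac0d75d, f17c3ff}.
Reachable from ebbe494: {16bbcfc, 2414ee1, 29f2734, 52d94b3, ac0d75d, ebbe494, f17c3ff}.
Only in ac0d75d's history (ahead): {} — 0.
Only in ebbe494's history (behind): {16bbcfc, 29f2734, ebbe494} — 3.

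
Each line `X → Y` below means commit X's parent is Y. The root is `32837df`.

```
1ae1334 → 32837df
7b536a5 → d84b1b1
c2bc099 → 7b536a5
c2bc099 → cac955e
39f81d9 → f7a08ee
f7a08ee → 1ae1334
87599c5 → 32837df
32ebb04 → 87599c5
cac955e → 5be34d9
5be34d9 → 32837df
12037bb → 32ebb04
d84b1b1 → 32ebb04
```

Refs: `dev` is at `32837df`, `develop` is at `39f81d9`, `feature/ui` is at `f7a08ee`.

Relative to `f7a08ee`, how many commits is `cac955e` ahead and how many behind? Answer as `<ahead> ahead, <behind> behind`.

2 ahead, 2 behind

Reachable from cac955e: {32837df, 5be34d9, cac955e}.
Reachable from f7a08ee: {1ae1334, 32837df, f7a08ee}.
Only in cac955e's history (ahead): {5be34d9, cac955e} — 2.
Only in f7a08ee's history (behind): {1ae1334, f7a08ee} — 2.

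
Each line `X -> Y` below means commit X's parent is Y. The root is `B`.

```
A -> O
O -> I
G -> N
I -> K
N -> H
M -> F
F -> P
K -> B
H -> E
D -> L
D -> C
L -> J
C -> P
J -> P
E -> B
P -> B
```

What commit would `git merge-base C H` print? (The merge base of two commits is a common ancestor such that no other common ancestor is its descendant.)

Ancestors of C: {B, C, P}.
Ancestors of H: {B, E, H}.
Common ancestors: {B}.
The only common ancestor is B, so it is the merge base.

B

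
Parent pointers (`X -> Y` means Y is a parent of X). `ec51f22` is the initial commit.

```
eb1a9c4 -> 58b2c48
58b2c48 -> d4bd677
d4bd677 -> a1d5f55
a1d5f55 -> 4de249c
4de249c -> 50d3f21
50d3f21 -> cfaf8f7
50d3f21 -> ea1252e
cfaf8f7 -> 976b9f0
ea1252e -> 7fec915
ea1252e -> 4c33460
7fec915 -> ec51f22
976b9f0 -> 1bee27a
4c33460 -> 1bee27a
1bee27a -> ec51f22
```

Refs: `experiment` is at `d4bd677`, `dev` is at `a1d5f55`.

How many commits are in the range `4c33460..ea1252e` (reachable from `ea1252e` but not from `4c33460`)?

2

Reachable from ea1252e: {1bee27a, 4c33460, 7fec915, ea1252e, ec51f22}.
Reachable from 4c33460: {1bee27a, 4c33460, ec51f22}.
In ea1252e's history but not 4c33460's: {7fec915, ea1252e} — 2 commits.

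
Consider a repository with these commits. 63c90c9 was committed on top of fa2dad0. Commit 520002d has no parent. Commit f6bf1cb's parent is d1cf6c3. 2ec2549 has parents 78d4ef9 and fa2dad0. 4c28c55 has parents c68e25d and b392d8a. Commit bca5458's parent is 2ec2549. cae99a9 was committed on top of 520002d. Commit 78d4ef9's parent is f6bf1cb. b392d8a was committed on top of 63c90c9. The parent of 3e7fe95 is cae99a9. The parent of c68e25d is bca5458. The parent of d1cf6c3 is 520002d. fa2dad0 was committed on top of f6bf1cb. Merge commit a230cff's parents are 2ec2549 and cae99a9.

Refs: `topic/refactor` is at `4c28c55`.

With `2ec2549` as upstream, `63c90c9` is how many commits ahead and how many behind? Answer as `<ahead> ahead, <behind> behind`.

Reachable from 63c90c9: {520002d, 63c90c9, d1cf6c3, f6bf1cb, fa2dad0}.
Reachable from 2ec2549: {2ec2549, 520002d, 78d4ef9, d1cf6c3, f6bf1cb, fa2dad0}.
Only in 63c90c9's history (ahead): {63c90c9} — 1.
Only in 2ec2549's history (behind): {2ec2549, 78d4ef9} — 2.

1 ahead, 2 behind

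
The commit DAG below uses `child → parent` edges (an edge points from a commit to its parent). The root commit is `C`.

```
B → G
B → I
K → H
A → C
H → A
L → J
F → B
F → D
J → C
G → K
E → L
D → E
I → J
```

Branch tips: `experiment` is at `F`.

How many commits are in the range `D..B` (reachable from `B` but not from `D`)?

6

Reachable from B: {A, B, C, G, H, I, J, K}.
Reachable from D: {C, D, E, J, L}.
In B's history but not D's: {A, B, G, H, I, K} — 6 commits.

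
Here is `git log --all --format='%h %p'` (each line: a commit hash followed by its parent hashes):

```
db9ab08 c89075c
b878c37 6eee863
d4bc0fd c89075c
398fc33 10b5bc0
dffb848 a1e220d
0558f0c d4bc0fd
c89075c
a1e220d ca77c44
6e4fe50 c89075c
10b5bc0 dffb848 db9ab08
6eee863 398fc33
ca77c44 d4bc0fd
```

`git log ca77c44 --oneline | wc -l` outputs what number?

3

Walking parent pointers from ca77c44: reachable set = {c89075c, ca77c44, d4bc0fd}.
That is 3 commits.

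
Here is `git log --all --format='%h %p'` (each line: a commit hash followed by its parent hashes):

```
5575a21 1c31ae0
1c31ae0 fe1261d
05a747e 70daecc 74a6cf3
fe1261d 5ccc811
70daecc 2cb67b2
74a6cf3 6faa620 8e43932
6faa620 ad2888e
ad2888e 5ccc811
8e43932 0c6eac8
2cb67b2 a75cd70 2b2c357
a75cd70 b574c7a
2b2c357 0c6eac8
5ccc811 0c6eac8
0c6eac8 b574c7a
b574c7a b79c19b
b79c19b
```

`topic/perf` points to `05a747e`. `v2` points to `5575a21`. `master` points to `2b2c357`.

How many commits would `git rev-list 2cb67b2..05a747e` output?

7

Reachable from 05a747e: {05a747e, 0c6eac8, 2b2c357, 2cb67b2, 5ccc811, 6faa620, 70daecc, 74a6cf3, 8e43932, a75cd70, ad2888e, b574c7a, b79c19b}.
Reachable from 2cb67b2: {0c6eac8, 2b2c357, 2cb67b2, a75cd70, b574c7a, b79c19b}.
In 05a747e's history but not 2cb67b2's: {05a747e, 5ccc811, 6faa620, 70daecc, 74a6cf3, 8e43932, ad2888e} — 7 commits.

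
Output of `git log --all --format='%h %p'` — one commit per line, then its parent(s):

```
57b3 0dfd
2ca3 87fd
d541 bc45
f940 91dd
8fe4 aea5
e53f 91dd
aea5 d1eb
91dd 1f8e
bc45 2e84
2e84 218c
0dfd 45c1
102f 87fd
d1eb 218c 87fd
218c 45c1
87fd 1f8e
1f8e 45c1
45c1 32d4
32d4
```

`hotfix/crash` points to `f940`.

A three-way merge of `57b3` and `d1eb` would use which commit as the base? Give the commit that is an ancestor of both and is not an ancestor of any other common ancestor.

45c1

Ancestors of 57b3: {0dfd, 32d4, 45c1, 57b3}.
Ancestors of d1eb: {1f8e, 218c, 32d4, 45c1, 87fd, d1eb}.
Common ancestors: {32d4, 45c1}.
Among these, 45c1 is not an ancestor of any other common ancestor — it is the merge base.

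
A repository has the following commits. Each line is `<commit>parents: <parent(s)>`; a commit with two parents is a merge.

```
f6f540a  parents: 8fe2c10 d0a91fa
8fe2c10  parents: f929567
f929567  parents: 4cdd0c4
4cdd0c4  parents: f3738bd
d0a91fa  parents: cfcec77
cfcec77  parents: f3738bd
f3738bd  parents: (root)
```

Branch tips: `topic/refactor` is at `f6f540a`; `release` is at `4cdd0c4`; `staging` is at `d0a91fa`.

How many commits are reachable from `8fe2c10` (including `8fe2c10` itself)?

4

Walking parent pointers from 8fe2c10: reachable set = {4cdd0c4, 8fe2c10, f3738bd, f929567}.
That is 4 commits.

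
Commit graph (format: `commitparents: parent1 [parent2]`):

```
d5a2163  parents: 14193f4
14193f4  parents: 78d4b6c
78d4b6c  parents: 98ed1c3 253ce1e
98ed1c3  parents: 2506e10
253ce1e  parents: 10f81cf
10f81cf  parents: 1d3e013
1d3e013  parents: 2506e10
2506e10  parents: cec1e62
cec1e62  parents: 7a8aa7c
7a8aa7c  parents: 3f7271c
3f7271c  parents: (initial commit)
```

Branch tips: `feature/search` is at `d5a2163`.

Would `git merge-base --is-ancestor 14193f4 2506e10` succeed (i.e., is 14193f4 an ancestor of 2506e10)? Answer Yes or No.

Ancestors of 2506e10: {2506e10, 3f7271c, 7a8aa7c, cec1e62}.
14193f4 is not in that set, so it is not an ancestor of 2506e10.

No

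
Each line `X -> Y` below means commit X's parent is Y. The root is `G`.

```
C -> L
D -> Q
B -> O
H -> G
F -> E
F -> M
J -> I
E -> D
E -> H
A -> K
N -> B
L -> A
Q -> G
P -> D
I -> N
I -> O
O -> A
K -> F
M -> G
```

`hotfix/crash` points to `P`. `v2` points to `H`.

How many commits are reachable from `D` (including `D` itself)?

Walking parent pointers from D: reachable set = {D, G, Q}.
That is 3 commits.

3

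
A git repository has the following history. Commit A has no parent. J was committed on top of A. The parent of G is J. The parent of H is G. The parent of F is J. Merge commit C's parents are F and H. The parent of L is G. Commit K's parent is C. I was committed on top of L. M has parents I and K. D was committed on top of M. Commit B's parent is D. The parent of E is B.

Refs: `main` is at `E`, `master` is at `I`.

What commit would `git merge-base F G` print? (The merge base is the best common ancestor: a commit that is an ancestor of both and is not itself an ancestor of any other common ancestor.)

Ancestors of F: {A, F, J}.
Ancestors of G: {A, G, J}.
Common ancestors: {A, J}.
Among these, J is not an ancestor of any other common ancestor — it is the merge base.

J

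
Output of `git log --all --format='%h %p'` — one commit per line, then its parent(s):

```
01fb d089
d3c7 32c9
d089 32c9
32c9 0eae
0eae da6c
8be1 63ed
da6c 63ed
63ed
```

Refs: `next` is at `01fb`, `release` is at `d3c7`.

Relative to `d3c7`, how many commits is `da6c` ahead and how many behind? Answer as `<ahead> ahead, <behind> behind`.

0 ahead, 3 behind

Reachable from da6c: {63ed, da6c}.
Reachable from d3c7: {0eae, 32c9, 63ed, d3c7, da6c}.
Only in da6c's history (ahead): {} — 0.
Only in d3c7's history (behind): {0eae, 32c9, d3c7} — 3.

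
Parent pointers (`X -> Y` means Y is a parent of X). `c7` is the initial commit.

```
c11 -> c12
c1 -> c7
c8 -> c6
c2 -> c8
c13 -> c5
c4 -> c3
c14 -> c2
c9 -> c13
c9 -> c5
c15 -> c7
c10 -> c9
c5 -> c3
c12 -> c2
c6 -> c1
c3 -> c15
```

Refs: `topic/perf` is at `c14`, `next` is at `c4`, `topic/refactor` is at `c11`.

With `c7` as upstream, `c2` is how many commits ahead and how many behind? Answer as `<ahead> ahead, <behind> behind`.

Reachable from c2: {c1, c2, c6, c7, c8}.
Reachable from c7: {c7}.
Only in c2's history (ahead): {c1, c2, c6, c8} — 4.
Only in c7's history (behind): {} — 0.

4 ahead, 0 behind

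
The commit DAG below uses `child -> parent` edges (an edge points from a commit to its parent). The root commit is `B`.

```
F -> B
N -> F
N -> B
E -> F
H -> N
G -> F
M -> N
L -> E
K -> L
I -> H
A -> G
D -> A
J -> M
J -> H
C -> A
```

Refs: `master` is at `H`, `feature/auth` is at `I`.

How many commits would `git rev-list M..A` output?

Reachable from A: {A, B, F, G}.
Reachable from M: {B, F, M, N}.
In A's history but not M's: {A, G} — 2 commits.

2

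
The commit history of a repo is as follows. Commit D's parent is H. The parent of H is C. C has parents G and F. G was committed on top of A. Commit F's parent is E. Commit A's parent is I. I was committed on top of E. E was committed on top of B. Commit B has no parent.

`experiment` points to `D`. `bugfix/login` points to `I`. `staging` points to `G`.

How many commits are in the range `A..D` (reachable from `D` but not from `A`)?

5

Reachable from D: {A, B, C, D, E, F, G, H, I}.
Reachable from A: {A, B, E, I}.
In D's history but not A's: {C, D, F, G, H} — 5 commits.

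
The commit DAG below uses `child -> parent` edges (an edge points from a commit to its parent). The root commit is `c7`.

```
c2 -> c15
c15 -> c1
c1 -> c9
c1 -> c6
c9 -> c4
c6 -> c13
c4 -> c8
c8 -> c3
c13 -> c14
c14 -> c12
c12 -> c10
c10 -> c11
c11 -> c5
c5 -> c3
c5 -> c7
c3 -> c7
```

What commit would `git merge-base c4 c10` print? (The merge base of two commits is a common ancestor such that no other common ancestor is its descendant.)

Ancestors of c4: {c3, c4, c7, c8}.
Ancestors of c10: {c10, c11, c3, c5, c7}.
Common ancestors: {c3, c7}.
Among these, c3 is not an ancestor of any other common ancestor — it is the merge base.

c3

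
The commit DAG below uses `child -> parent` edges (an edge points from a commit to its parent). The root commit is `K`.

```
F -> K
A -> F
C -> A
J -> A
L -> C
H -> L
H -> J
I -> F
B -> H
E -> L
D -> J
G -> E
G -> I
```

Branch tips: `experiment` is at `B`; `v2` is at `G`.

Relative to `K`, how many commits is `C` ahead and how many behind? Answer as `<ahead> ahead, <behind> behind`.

Reachable from C: {A, C, F, K}.
Reachable from K: {K}.
Only in C's history (ahead): {A, C, F} — 3.
Only in K's history (behind): {} — 0.

3 ahead, 0 behind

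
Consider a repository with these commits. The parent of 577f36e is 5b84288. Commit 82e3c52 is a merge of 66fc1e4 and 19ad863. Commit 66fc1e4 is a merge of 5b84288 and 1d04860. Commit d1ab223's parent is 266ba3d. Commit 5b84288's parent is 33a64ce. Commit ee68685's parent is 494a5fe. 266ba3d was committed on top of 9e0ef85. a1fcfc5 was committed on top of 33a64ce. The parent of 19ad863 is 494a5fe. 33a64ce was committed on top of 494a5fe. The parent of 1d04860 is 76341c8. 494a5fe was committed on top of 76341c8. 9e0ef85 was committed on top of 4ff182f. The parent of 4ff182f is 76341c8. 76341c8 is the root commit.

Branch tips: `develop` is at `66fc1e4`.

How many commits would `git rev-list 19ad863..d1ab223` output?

4

Reachable from d1ab223: {266ba3d, 4ff182f, 76341c8, 9e0ef85, d1ab223}.
Reachable from 19ad863: {19ad863, 494a5fe, 76341c8}.
In d1ab223's history but not 19ad863's: {266ba3d, 4ff182f, 9e0ef85, d1ab223} — 4 commits.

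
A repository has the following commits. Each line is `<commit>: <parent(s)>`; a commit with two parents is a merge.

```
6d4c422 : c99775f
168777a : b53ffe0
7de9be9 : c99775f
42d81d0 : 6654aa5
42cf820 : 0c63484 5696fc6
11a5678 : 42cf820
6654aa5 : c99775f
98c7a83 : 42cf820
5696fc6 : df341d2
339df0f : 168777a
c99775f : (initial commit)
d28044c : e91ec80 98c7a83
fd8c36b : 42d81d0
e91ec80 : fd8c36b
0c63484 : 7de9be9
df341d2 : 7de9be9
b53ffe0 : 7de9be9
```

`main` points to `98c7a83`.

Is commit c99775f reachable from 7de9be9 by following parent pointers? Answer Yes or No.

Yes

Ancestors of 7de9be9 (commits reachable by following parents): {7de9be9, c99775f}.
c99775f is in that set, so it is an ancestor of 7de9be9.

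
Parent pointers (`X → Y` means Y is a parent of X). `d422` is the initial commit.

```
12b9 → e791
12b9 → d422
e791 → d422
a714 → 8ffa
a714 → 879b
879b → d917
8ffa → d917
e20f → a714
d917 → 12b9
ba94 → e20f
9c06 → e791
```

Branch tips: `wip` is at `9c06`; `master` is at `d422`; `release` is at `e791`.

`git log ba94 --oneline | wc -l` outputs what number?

Walking parent pointers from ba94: reachable set = {12b9, 879b, 8ffa, a714, ba94, d422, d917, e20f, e791}.
That is 9 commits.

9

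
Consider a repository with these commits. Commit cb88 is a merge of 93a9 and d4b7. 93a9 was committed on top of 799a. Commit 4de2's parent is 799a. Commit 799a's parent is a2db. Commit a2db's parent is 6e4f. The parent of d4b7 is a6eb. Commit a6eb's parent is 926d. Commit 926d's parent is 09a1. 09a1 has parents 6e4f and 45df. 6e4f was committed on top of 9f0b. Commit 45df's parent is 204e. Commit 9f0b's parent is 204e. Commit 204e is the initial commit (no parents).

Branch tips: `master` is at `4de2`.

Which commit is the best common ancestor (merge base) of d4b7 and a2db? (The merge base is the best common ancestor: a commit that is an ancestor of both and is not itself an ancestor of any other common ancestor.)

Ancestors of d4b7: {09a1, 204e, 45df, 6e4f, 926d, 9f0b, a6eb, d4b7}.
Ancestors of a2db: {204e, 6e4f, 9f0b, a2db}.
Common ancestors: {204e, 6e4f, 9f0b}.
Among these, 6e4f is not an ancestor of any other common ancestor — it is the merge base.

6e4f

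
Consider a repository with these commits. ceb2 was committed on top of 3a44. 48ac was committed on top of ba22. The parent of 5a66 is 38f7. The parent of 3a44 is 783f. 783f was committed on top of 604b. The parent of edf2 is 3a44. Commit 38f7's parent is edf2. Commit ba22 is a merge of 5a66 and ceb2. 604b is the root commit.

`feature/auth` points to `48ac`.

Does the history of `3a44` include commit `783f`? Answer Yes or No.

Yes

Ancestors of 3a44 (commits reachable by following parents): {3a44, 604b, 783f}.
783f is in that set, so it is an ancestor of 3a44.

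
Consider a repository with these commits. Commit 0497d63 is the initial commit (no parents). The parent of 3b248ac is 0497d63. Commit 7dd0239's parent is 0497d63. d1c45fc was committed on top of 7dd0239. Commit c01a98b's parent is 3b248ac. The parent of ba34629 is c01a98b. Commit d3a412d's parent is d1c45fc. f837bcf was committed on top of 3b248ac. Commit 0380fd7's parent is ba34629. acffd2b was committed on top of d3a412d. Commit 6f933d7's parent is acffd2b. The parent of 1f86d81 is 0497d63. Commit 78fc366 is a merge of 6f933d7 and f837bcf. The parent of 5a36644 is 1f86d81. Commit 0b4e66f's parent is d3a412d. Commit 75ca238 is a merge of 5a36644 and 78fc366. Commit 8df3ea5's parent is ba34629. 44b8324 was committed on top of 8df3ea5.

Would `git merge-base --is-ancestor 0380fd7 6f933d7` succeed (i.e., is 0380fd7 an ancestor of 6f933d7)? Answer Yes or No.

No

Ancestors of 6f933d7: {0497d63, 6f933d7, 7dd0239, acffd2b, d1c45fc, d3a412d}.
0380fd7 is not in that set, so it is not an ancestor of 6f933d7.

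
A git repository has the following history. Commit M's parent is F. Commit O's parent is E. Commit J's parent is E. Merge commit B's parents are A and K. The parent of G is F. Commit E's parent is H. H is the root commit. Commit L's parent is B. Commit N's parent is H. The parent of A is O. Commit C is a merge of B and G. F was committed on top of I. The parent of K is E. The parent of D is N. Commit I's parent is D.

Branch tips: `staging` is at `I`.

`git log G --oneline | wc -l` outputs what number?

Walking parent pointers from G: reachable set = {D, F, G, H, I, N}.
That is 6 commits.

6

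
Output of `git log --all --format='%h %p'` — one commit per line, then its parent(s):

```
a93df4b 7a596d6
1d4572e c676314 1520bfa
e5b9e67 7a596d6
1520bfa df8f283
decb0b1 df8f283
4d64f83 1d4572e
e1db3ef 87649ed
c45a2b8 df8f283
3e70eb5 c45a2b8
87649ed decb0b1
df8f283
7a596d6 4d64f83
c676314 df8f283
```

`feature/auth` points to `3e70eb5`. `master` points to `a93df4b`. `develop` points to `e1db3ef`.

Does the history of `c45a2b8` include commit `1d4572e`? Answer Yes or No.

No

Ancestors of c45a2b8: {c45a2b8, df8f283}.
1d4572e is not in that set, so it is not an ancestor of c45a2b8.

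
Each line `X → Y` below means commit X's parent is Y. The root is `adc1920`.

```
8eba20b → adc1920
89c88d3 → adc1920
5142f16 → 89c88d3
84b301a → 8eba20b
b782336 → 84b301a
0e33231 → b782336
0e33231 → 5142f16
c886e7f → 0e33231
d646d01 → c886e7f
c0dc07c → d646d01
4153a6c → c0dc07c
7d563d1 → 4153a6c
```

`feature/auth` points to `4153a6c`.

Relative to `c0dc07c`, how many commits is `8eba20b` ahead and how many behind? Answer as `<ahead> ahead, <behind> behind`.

0 ahead, 8 behind

Reachable from 8eba20b: {8eba20b, adc1920}.
Reachable from c0dc07c: {0e33231, 5142f16, 84b301a, 89c88d3, 8eba20b, adc1920, b782336, c0dc07c, c886e7f, d646d01}.
Only in 8eba20b's history (ahead): {} — 0.
Only in c0dc07c's history (behind): {0e33231, 5142f16, 84b301a, 89c88d3, b782336, c0dc07c, c886e7f, d646d01} — 8.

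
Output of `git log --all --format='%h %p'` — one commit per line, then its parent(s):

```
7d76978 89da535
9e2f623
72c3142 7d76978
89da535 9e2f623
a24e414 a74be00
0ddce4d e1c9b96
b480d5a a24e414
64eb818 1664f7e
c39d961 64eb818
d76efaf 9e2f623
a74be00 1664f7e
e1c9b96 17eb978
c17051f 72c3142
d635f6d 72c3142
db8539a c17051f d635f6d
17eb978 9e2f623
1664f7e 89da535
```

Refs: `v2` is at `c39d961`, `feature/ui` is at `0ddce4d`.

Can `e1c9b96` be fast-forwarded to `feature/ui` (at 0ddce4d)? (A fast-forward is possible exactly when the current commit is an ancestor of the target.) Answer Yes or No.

Yes

A fast-forward from e1c9b96 to 0ddce4d is possible iff e1c9b96 is an ancestor of 0ddce4d.
Ancestors of 0ddce4d: {0ddce4d, 17eb978, 9e2f623, e1c9b96}.
e1c9b96 is among them, so fast-forward is possible.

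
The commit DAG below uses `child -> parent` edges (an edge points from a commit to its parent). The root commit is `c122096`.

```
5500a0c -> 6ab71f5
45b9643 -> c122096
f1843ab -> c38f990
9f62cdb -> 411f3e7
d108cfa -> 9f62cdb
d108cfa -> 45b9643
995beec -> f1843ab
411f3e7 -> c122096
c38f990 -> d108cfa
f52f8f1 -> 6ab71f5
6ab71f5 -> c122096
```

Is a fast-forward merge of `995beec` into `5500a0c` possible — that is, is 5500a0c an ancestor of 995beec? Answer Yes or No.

A fast-forward from 5500a0c to 995beec is possible iff 5500a0c is an ancestor of 995beec.
Ancestors of 995beec: {411f3e7, 45b9643, 995beec, 9f62cdb, c122096, c38f990, d108cfa, f1843ab}.
5500a0c is not among them, so fast-forward is not possible.

No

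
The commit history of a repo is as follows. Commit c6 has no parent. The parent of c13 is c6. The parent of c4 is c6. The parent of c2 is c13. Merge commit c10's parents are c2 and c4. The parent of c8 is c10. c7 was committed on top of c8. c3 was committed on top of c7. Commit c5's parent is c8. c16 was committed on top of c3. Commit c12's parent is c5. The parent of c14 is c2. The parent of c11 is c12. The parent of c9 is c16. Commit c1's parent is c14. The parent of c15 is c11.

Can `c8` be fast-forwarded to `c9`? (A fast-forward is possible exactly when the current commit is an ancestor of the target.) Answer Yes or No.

Yes

A fast-forward from c8 to c9 is possible iff c8 is an ancestor of c9.
Ancestors of c9: {c10, c13, c16, c2, c3, c4, c6, c7, c8, c9}.
c8 is among them, so fast-forward is possible.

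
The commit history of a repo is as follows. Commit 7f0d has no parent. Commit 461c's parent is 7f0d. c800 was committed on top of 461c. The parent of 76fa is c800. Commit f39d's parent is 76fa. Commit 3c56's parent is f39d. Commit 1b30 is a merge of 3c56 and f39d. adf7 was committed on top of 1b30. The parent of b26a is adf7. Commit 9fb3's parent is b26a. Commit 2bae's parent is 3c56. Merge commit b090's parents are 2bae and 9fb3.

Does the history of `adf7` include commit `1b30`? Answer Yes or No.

Yes

Ancestors of adf7 (commits reachable by following parents): {1b30, 3c56, 461c, 76fa, 7f0d, adf7, c800, f39d}.
1b30 is in that set, so it is an ancestor of adf7.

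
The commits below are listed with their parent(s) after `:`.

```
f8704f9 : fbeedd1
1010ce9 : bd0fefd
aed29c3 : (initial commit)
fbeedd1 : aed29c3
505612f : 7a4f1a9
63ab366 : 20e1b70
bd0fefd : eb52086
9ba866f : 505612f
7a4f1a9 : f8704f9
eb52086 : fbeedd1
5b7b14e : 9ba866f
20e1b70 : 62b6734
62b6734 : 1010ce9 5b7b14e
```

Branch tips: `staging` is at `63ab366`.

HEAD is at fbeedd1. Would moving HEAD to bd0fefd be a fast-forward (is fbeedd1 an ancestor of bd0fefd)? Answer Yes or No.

A fast-forward from fbeedd1 to bd0fefd is possible iff fbeedd1 is an ancestor of bd0fefd.
Ancestors of bd0fefd: {aed29c3, bd0fefd, eb52086, fbeedd1}.
fbeedd1 is among them, so fast-forward is possible.

Yes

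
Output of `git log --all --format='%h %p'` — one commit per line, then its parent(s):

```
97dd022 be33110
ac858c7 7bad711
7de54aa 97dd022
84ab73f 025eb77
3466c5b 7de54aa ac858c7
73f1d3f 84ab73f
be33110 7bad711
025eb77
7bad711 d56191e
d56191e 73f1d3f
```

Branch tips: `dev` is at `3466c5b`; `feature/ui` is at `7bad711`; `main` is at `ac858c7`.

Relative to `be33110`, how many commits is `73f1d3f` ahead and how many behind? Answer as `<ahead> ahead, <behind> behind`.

Reachable from 73f1d3f: {025eb77, 73f1d3f, 84ab73f}.
Reachable from be33110: {025eb77, 73f1d3f, 7bad711, 84ab73f, be33110, d56191e}.
Only in 73f1d3f's history (ahead): {} — 0.
Only in be33110's history (behind): {7bad711, be33110, d56191e} — 3.

0 ahead, 3 behind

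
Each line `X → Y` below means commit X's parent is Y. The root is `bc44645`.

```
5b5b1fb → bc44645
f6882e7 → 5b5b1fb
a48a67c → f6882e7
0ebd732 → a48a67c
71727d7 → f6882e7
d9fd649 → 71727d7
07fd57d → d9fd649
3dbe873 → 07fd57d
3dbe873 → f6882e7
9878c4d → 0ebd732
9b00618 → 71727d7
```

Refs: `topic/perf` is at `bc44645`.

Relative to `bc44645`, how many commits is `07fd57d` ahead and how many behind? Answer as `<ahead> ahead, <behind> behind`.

Reachable from 07fd57d: {07fd57d, 5b5b1fb, 71727d7, bc44645, d9fd649, f6882e7}.
Reachable from bc44645: {bc44645}.
Only in 07fd57d's history (ahead): {07fd57d, 5b5b1fb, 71727d7, d9fd649, f6882e7} — 5.
Only in bc44645's history (behind): {} — 0.

5 ahead, 0 behind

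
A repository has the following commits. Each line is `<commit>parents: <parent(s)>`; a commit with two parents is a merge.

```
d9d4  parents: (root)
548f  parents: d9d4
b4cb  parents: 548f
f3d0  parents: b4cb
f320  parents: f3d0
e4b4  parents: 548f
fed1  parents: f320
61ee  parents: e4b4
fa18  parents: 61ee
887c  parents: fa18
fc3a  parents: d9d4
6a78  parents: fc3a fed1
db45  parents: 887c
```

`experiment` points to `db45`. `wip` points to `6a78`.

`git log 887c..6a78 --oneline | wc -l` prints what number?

Reachable from 6a78: {548f, 6a78, b4cb, d9d4, f320, f3d0, fc3a, fed1}.
Reachable from 887c: {548f, 61ee, 887c, d9d4, e4b4, fa18}.
In 6a78's history but not 887c's: {6a78, b4cb, f320, f3d0, fc3a, fed1} — 6 commits.

6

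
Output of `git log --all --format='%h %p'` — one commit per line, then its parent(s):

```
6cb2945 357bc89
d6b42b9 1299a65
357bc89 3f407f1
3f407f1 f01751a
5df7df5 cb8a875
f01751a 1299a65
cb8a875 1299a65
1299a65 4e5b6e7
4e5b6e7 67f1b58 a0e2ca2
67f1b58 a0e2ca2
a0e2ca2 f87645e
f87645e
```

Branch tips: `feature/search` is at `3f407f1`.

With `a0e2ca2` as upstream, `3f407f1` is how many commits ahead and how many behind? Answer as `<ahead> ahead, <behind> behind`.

5 ahead, 0 behind

Reachable from 3f407f1: {1299a65, 3f407f1, 4e5b6e7, 67f1b58, a0e2ca2, f01751a, f87645e}.
Reachable from a0e2ca2: {a0e2ca2, f87645e}.
Only in 3f407f1's history (ahead): {1299a65, 3f407f1, 4e5b6e7, 67f1b58, f01751a} — 5.
Only in a0e2ca2's history (behind): {} — 0.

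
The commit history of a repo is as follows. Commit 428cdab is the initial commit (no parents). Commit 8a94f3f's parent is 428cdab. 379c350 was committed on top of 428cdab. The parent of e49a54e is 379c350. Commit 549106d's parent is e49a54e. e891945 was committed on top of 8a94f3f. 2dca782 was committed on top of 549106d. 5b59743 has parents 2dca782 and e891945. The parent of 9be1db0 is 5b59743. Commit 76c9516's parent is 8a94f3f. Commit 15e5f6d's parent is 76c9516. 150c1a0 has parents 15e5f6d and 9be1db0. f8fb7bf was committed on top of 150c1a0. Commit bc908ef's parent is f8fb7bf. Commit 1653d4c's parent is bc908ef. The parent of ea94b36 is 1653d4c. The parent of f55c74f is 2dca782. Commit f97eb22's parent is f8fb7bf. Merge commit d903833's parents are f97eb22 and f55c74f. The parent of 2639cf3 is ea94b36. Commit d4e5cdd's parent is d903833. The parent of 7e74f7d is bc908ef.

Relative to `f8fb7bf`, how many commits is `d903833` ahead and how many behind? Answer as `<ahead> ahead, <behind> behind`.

Reachable from d903833: {150c1a0, 15e5f6d, 2dca782, 379c350, 428cdab, 549106d, 5b59743, 76c9516, 8a94f3f, 9be1db0, d903833, e49a54e, e891945, f55c74f, f8fb7bf, f97eb22}.
Reachable from f8fb7bf: {150c1a0, 15e5f6d, 2dca782, 379c350, 428cdab, 549106d, 5b59743, 76c9516, 8a94f3f, 9be1db0, e49a54e, e891945, f8fb7bf}.
Only in d903833's history (ahead): {d903833, f55c74f, f97eb22} — 3.
Only in f8fb7bf's history (behind): {} — 0.

3 ahead, 0 behind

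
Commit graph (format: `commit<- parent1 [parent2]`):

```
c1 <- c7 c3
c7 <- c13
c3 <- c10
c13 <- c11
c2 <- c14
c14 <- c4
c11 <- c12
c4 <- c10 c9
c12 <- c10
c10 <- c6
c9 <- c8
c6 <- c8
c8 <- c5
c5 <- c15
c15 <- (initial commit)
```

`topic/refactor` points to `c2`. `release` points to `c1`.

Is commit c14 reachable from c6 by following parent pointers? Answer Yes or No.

No

Ancestors of c6: {c15, c5, c6, c8}.
c14 is not in that set, so it is not an ancestor of c6.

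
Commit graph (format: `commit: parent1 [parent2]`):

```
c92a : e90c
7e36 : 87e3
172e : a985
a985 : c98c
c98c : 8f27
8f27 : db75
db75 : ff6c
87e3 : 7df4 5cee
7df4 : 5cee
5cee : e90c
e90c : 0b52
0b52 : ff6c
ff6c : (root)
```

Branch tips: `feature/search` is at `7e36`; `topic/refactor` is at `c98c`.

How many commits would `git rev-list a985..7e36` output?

Reachable from 7e36: {0b52, 5cee, 7df4, 7e36, 87e3, e90c, ff6c}.
Reachable from a985: {8f27, a985, c98c, db75, ff6c}.
In 7e36's history but not a985's: {0b52, 5cee, 7df4, 7e36, 87e3, e90c} — 6 commits.

6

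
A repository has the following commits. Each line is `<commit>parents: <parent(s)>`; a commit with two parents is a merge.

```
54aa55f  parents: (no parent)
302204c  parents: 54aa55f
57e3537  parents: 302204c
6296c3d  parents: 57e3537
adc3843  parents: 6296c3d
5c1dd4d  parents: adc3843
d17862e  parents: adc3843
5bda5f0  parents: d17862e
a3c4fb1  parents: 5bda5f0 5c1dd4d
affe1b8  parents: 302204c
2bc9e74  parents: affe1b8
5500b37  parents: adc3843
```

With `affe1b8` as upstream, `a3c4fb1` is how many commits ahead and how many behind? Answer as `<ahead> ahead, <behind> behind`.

Reachable from a3c4fb1: {302204c, 54aa55f, 57e3537, 5bda5f0, 5c1dd4d, 6296c3d, a3c4fb1, adc3843, d17862e}.
Reachable from affe1b8: {302204c, 54aa55f, affe1b8}.
Only in a3c4fb1's history (ahead): {57e3537, 5bda5f0, 5c1dd4d, 6296c3d, a3c4fb1, adc3843, d17862e} — 7.
Only in affe1b8's history (behind): {affe1b8} — 1.

7 ahead, 1 behind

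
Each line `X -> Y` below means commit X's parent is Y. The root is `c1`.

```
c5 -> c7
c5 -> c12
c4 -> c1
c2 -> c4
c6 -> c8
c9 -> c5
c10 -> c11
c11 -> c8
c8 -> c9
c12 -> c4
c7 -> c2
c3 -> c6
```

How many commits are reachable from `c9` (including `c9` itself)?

Walking parent pointers from c9: reachable set = {c1, c12, c2, c4, c5, c7, c9}.
That is 7 commits.

7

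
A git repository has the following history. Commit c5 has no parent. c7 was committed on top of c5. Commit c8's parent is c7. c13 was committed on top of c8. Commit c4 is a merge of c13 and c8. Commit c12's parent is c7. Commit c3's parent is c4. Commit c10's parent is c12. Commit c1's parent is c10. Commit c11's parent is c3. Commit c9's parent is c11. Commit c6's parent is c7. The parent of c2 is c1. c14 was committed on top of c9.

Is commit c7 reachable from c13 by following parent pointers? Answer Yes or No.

Ancestors of c13 (commits reachable by following parents): {c13, c5, c7, c8}.
c7 is in that set, so it is an ancestor of c13.

Yes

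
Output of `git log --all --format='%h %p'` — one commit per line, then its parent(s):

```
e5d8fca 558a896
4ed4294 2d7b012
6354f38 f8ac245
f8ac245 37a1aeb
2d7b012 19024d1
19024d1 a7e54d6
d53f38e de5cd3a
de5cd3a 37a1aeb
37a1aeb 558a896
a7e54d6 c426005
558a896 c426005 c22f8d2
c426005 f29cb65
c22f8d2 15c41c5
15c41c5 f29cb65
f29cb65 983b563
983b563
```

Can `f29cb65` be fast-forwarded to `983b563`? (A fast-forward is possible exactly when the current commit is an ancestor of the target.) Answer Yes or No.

A fast-forward from f29cb65 to 983b563 is possible iff f29cb65 is an ancestor of 983b563.
Ancestors of 983b563: {983b563}.
f29cb65 is not among them, so fast-forward is not possible.

No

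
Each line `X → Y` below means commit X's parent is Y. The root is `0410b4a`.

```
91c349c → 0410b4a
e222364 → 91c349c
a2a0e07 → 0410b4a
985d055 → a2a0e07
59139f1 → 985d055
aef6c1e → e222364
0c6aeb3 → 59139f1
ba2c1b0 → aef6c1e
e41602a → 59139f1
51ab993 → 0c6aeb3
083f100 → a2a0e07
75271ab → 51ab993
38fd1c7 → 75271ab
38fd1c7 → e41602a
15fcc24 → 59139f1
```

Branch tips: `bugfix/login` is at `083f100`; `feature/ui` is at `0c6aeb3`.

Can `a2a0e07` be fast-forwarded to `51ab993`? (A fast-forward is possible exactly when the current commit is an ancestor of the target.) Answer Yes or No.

A fast-forward from a2a0e07 to 51ab993 is possible iff a2a0e07 is an ancestor of 51ab993.
Ancestors of 51ab993: {0410b4a, 0c6aeb3, 51ab993, 59139f1, 985d055, a2a0e07}.
a2a0e07 is among them, so fast-forward is possible.

Yes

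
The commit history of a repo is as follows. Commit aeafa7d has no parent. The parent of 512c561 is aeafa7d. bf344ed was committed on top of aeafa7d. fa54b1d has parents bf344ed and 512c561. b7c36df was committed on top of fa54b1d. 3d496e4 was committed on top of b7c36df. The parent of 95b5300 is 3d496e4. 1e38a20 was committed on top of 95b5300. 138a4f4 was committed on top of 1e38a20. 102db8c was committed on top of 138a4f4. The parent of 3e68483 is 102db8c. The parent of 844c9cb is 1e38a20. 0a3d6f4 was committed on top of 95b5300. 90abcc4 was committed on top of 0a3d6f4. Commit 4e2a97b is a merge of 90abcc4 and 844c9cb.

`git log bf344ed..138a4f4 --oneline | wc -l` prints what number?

7

Reachable from 138a4f4: {138a4f4, 1e38a20, 3d496e4, 512c561, 95b5300, aeafa7d, b7c36df, bf344ed, fa54b1d}.
Reachable from bf344ed: {aeafa7d, bf344ed}.
In 138a4f4's history but not bf344ed's: {138a4f4, 1e38a20, 3d496e4, 512c561, 95b5300, b7c36df, fa54b1d} — 7 commits.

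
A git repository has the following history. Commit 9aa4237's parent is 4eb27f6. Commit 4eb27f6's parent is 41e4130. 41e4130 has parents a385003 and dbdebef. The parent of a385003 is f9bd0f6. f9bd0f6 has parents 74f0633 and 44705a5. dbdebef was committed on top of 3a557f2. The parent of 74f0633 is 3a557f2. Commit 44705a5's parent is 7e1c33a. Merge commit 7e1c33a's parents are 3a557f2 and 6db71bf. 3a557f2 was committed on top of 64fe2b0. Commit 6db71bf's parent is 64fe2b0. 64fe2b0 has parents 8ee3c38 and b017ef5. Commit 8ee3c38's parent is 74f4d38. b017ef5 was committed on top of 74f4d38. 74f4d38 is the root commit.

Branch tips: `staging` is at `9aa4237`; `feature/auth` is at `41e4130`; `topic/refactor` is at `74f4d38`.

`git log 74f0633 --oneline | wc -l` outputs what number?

Walking parent pointers from 74f0633: reachable set = {3a557f2, 64fe2b0, 74f0633, 74f4d38, 8ee3c38, b017ef5}.
That is 6 commits.

6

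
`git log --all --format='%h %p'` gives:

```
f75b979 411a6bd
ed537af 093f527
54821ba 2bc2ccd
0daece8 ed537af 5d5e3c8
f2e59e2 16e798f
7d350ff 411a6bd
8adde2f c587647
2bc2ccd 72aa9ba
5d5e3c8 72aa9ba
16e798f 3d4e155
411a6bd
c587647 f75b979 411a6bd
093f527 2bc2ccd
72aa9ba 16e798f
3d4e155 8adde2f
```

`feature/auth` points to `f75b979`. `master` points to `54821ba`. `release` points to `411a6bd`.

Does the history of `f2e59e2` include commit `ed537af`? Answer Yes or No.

Ancestors of f2e59e2: {16e798f, 3d4e155, 411a6bd, 8adde2f, c587647, f2e59e2, f75b979}.
ed537af is not in that set, so it is not an ancestor of f2e59e2.

No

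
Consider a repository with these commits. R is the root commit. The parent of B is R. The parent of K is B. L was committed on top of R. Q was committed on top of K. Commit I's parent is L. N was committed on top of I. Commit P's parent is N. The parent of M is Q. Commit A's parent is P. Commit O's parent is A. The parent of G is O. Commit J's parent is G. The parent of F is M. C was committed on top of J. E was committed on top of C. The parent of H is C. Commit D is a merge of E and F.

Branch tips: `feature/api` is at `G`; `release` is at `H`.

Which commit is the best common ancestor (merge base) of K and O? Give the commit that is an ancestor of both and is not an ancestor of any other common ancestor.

R

Ancestors of K: {B, K, R}.
Ancestors of O: {A, I, L, N, O, P, R}.
Common ancestors: {R}.
The only common ancestor is R, so it is the merge base.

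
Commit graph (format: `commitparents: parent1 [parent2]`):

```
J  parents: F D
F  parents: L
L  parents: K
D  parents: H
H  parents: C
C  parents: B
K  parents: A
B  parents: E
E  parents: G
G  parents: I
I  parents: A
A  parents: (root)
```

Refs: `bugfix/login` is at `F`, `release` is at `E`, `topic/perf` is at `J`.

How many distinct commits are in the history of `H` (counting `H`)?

7

Walking parent pointers from H: reachable set = {A, B, C, E, G, H, I}.
That is 7 commits.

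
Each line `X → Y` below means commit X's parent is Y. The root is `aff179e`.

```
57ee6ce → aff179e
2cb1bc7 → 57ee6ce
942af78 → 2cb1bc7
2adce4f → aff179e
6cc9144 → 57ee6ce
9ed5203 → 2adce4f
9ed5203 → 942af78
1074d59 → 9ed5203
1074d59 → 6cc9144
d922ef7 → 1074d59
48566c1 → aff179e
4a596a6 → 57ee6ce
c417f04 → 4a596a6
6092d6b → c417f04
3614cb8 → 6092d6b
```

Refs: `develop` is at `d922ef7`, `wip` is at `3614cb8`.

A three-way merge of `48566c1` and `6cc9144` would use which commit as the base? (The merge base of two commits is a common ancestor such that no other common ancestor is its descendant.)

Ancestors of 48566c1: {48566c1, aff179e}.
Ancestors of 6cc9144: {57ee6ce, 6cc9144, aff179e}.
Common ancestors: {aff179e}.
The only common ancestor is aff179e, so it is the merge base.

aff179e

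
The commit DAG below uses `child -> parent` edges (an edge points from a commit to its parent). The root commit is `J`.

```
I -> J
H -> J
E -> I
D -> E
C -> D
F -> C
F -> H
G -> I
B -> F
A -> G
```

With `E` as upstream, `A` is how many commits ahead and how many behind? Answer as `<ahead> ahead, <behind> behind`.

Reachable from A: {A, G, I, J}.
Reachable from E: {E, I, J}.
Only in A's history (ahead): {A, G} — 2.
Only in E's history (behind): {E} — 1.

2 ahead, 1 behind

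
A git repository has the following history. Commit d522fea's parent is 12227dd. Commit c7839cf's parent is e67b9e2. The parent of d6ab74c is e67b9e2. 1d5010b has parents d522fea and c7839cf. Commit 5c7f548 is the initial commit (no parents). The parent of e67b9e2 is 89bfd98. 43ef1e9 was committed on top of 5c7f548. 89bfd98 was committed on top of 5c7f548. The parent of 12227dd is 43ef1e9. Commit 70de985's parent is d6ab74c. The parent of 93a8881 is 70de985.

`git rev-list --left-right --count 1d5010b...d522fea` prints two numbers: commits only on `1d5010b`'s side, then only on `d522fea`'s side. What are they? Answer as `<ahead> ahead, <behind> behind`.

Reachable from 1d5010b: {12227dd, 1d5010b, 43ef1e9, 5c7f548, 89bfd98, c7839cf, d522fea, e67b9e2}.
Reachable from d522fea: {12227dd, 43ef1e9, 5c7f548, d522fea}.
Only in 1d5010b's history (ahead): {1d5010b, 89bfd98, c7839cf, e67b9e2} — 4.
Only in d522fea's history (behind): {} — 0.

4 ahead, 0 behind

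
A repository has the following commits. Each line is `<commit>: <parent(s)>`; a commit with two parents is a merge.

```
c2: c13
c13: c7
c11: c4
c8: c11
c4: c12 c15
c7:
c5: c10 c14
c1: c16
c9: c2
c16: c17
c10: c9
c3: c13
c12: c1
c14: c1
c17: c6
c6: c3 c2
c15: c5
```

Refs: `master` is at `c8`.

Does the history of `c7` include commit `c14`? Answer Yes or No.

No

Ancestors of c7: {c7}.
c14 is not in that set, so it is not an ancestor of c7.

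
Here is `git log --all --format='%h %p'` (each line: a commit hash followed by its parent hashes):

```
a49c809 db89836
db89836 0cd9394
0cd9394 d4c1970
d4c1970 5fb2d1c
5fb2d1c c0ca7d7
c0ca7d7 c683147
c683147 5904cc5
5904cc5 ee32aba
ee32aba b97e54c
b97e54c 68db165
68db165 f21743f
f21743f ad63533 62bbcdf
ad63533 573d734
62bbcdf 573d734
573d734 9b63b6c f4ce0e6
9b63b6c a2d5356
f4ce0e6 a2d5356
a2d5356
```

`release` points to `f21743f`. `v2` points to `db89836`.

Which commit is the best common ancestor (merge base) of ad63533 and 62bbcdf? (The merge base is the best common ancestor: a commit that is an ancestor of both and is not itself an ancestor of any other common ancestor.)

Ancestors of ad63533: {573d734, 9b63b6c, a2d5356, ad63533, f4ce0e6}.
Ancestors of 62bbcdf: {573d734, 62bbcdf, 9b63b6c, a2d5356, f4ce0e6}.
Common ancestors: {573d734, 9b63b6c, a2d5356, f4ce0e6}.
Among these, 573d734 is not an ancestor of any other common ancestor — it is the merge base.

573d734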